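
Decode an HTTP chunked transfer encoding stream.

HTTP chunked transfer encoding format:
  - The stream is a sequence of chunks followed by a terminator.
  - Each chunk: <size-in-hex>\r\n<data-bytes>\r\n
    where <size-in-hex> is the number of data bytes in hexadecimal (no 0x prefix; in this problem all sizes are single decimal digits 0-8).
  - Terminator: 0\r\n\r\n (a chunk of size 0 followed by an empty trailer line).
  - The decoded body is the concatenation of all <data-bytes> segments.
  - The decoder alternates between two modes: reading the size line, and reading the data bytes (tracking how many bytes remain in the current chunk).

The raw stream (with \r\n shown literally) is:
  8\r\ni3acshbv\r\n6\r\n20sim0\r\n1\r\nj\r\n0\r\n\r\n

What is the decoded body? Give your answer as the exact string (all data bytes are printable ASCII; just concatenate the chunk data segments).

Chunk 1: stream[0..1]='8' size=0x8=8, data at stream[3..11]='i3acshbv' -> body[0..8], body so far='i3acshbv'
Chunk 2: stream[13..14]='6' size=0x6=6, data at stream[16..22]='20sim0' -> body[8..14], body so far='i3acshbv20sim0'
Chunk 3: stream[24..25]='1' size=0x1=1, data at stream[27..28]='j' -> body[14..15], body so far='i3acshbv20sim0j'
Chunk 4: stream[30..31]='0' size=0 (terminator). Final body='i3acshbv20sim0j' (15 bytes)

Answer: i3acshbv20sim0j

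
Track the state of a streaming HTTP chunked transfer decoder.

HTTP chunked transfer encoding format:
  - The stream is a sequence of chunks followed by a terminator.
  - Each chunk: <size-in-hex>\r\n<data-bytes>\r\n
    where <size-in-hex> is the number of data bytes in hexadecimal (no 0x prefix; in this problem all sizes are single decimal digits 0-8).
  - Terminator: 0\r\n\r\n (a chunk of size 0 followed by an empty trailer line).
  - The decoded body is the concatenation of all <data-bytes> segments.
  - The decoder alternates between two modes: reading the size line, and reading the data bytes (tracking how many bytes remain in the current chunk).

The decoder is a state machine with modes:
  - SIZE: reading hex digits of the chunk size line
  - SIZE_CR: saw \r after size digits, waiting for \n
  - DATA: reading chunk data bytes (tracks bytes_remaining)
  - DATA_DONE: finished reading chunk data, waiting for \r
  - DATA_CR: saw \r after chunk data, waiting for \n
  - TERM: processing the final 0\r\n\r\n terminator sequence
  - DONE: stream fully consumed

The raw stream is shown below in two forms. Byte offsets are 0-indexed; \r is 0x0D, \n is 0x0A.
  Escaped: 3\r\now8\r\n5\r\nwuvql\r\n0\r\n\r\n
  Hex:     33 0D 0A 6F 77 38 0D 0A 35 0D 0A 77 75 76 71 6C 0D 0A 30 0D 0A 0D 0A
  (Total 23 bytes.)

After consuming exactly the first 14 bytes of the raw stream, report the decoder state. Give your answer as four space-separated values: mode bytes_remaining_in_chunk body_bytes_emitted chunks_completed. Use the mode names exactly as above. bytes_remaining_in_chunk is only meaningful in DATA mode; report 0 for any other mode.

Byte 0 = '3': mode=SIZE remaining=0 emitted=0 chunks_done=0
Byte 1 = 0x0D: mode=SIZE_CR remaining=0 emitted=0 chunks_done=0
Byte 2 = 0x0A: mode=DATA remaining=3 emitted=0 chunks_done=0
Byte 3 = 'o': mode=DATA remaining=2 emitted=1 chunks_done=0
Byte 4 = 'w': mode=DATA remaining=1 emitted=2 chunks_done=0
Byte 5 = '8': mode=DATA_DONE remaining=0 emitted=3 chunks_done=0
Byte 6 = 0x0D: mode=DATA_CR remaining=0 emitted=3 chunks_done=0
Byte 7 = 0x0A: mode=SIZE remaining=0 emitted=3 chunks_done=1
Byte 8 = '5': mode=SIZE remaining=0 emitted=3 chunks_done=1
Byte 9 = 0x0D: mode=SIZE_CR remaining=0 emitted=3 chunks_done=1
Byte 10 = 0x0A: mode=DATA remaining=5 emitted=3 chunks_done=1
Byte 11 = 'w': mode=DATA remaining=4 emitted=4 chunks_done=1
Byte 12 = 'u': mode=DATA remaining=3 emitted=5 chunks_done=1
Byte 13 = 'v': mode=DATA remaining=2 emitted=6 chunks_done=1

Answer: DATA 2 6 1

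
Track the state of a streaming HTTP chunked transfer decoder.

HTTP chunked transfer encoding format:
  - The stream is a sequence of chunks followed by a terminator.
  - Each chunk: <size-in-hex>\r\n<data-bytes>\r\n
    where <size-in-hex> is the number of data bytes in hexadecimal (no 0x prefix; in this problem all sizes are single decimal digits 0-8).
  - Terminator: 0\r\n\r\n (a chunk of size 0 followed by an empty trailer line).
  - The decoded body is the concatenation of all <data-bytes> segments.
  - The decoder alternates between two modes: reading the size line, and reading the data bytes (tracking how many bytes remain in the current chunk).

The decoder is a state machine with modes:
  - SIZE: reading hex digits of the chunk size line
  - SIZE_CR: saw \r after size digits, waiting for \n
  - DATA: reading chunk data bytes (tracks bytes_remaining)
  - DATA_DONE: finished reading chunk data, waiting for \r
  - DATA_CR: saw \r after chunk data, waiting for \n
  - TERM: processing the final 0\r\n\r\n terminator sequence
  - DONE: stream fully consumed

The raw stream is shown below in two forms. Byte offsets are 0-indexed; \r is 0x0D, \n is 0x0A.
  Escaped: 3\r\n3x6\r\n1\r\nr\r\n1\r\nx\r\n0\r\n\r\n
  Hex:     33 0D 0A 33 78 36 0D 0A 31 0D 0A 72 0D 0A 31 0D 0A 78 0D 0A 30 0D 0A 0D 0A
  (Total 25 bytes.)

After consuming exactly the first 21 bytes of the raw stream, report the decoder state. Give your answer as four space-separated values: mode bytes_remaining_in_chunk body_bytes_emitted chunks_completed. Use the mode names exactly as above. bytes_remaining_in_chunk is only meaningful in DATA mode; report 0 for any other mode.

Byte 0 = '3': mode=SIZE remaining=0 emitted=0 chunks_done=0
Byte 1 = 0x0D: mode=SIZE_CR remaining=0 emitted=0 chunks_done=0
Byte 2 = 0x0A: mode=DATA remaining=3 emitted=0 chunks_done=0
Byte 3 = '3': mode=DATA remaining=2 emitted=1 chunks_done=0
Byte 4 = 'x': mode=DATA remaining=1 emitted=2 chunks_done=0
Byte 5 = '6': mode=DATA_DONE remaining=0 emitted=3 chunks_done=0
Byte 6 = 0x0D: mode=DATA_CR remaining=0 emitted=3 chunks_done=0
Byte 7 = 0x0A: mode=SIZE remaining=0 emitted=3 chunks_done=1
Byte 8 = '1': mode=SIZE remaining=0 emitted=3 chunks_done=1
Byte 9 = 0x0D: mode=SIZE_CR remaining=0 emitted=3 chunks_done=1
Byte 10 = 0x0A: mode=DATA remaining=1 emitted=3 chunks_done=1
Byte 11 = 'r': mode=DATA_DONE remaining=0 emitted=4 chunks_done=1
Byte 12 = 0x0D: mode=DATA_CR remaining=0 emitted=4 chunks_done=1
Byte 13 = 0x0A: mode=SIZE remaining=0 emitted=4 chunks_done=2
Byte 14 = '1': mode=SIZE remaining=0 emitted=4 chunks_done=2
Byte 15 = 0x0D: mode=SIZE_CR remaining=0 emitted=4 chunks_done=2
Byte 16 = 0x0A: mode=DATA remaining=1 emitted=4 chunks_done=2
Byte 17 = 'x': mode=DATA_DONE remaining=0 emitted=5 chunks_done=2
Byte 18 = 0x0D: mode=DATA_CR remaining=0 emitted=5 chunks_done=2
Byte 19 = 0x0A: mode=SIZE remaining=0 emitted=5 chunks_done=3
Byte 20 = '0': mode=SIZE remaining=0 emitted=5 chunks_done=3

Answer: SIZE 0 5 3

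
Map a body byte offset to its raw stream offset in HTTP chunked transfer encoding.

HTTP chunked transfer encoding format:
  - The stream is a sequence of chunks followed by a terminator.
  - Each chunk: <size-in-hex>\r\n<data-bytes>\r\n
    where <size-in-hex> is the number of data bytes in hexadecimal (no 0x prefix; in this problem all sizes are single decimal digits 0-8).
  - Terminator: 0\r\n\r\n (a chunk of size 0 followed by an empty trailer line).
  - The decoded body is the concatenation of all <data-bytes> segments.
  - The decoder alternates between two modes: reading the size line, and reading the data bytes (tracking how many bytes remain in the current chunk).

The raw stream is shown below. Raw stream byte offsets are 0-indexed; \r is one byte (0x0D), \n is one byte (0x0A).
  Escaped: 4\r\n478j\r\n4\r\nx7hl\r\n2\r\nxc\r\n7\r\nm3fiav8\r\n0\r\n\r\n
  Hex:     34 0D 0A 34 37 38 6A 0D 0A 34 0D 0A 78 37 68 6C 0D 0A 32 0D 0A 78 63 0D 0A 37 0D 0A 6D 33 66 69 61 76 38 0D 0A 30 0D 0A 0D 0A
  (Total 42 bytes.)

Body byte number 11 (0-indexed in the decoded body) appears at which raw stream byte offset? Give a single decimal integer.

Answer: 29

Derivation:
Chunk 1: stream[0..1]='4' size=0x4=4, data at stream[3..7]='478j' -> body[0..4], body so far='478j'
Chunk 2: stream[9..10]='4' size=0x4=4, data at stream[12..16]='x7hl' -> body[4..8], body so far='478jx7hl'
Chunk 3: stream[18..19]='2' size=0x2=2, data at stream[21..23]='xc' -> body[8..10], body so far='478jx7hlxc'
Chunk 4: stream[25..26]='7' size=0x7=7, data at stream[28..35]='m3fiav8' -> body[10..17], body so far='478jx7hlxcm3fiav8'
Chunk 5: stream[37..38]='0' size=0 (terminator). Final body='478jx7hlxcm3fiav8' (17 bytes)
Body byte 11 at stream offset 29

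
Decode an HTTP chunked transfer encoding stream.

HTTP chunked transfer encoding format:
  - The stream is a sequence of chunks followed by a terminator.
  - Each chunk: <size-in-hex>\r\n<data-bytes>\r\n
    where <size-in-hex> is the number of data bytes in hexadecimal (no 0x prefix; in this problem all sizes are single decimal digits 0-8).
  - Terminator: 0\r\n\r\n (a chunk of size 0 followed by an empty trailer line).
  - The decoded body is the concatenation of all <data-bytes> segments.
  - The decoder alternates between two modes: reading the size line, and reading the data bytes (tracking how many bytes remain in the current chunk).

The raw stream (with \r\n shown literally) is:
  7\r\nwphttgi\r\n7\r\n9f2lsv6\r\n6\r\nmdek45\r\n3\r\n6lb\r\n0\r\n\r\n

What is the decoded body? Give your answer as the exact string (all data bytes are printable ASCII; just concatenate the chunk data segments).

Chunk 1: stream[0..1]='7' size=0x7=7, data at stream[3..10]='wphttgi' -> body[0..7], body so far='wphttgi'
Chunk 2: stream[12..13]='7' size=0x7=7, data at stream[15..22]='9f2lsv6' -> body[7..14], body so far='wphttgi9f2lsv6'
Chunk 3: stream[24..25]='6' size=0x6=6, data at stream[27..33]='mdek45' -> body[14..20], body so far='wphttgi9f2lsv6mdek45'
Chunk 4: stream[35..36]='3' size=0x3=3, data at stream[38..41]='6lb' -> body[20..23], body so far='wphttgi9f2lsv6mdek456lb'
Chunk 5: stream[43..44]='0' size=0 (terminator). Final body='wphttgi9f2lsv6mdek456lb' (23 bytes)

Answer: wphttgi9f2lsv6mdek456lb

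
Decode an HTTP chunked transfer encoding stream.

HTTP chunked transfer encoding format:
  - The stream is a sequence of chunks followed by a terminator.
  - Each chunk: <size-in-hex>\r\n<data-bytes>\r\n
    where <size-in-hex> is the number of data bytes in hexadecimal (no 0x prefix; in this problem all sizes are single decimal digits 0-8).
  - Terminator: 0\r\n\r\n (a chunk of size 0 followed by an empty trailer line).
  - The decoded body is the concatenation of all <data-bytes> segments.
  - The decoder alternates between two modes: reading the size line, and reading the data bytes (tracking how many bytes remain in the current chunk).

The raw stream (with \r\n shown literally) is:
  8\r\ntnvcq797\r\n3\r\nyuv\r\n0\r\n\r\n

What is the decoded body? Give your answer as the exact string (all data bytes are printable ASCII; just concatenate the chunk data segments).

Chunk 1: stream[0..1]='8' size=0x8=8, data at stream[3..11]='tnvcq797' -> body[0..8], body so far='tnvcq797'
Chunk 2: stream[13..14]='3' size=0x3=3, data at stream[16..19]='yuv' -> body[8..11], body so far='tnvcq797yuv'
Chunk 3: stream[21..22]='0' size=0 (terminator). Final body='tnvcq797yuv' (11 bytes)

Answer: tnvcq797yuv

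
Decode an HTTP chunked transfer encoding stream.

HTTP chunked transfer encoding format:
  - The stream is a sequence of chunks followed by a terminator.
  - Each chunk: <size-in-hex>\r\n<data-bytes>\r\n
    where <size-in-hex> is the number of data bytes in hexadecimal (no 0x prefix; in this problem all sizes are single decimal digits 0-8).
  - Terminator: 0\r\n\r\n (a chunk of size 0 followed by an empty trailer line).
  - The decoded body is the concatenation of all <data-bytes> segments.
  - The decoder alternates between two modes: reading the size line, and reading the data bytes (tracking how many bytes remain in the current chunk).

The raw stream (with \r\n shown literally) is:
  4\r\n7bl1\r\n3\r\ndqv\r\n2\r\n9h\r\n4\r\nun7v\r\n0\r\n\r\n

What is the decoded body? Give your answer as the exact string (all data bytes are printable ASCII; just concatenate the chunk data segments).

Chunk 1: stream[0..1]='4' size=0x4=4, data at stream[3..7]='7bl1' -> body[0..4], body so far='7bl1'
Chunk 2: stream[9..10]='3' size=0x3=3, data at stream[12..15]='dqv' -> body[4..7], body so far='7bl1dqv'
Chunk 3: stream[17..18]='2' size=0x2=2, data at stream[20..22]='9h' -> body[7..9], body so far='7bl1dqv9h'
Chunk 4: stream[24..25]='4' size=0x4=4, data at stream[27..31]='un7v' -> body[9..13], body so far='7bl1dqv9hun7v'
Chunk 5: stream[33..34]='0' size=0 (terminator). Final body='7bl1dqv9hun7v' (13 bytes)

Answer: 7bl1dqv9hun7v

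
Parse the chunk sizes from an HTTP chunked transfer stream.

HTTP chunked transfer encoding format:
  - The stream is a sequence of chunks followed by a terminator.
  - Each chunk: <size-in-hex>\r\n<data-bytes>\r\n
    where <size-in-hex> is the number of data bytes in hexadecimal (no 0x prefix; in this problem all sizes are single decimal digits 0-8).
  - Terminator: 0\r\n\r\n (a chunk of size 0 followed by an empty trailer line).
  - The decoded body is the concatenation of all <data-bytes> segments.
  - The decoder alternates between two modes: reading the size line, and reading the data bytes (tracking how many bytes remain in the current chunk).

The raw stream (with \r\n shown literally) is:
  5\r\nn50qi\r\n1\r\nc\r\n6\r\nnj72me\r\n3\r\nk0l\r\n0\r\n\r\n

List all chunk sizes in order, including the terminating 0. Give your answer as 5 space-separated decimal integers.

Chunk 1: stream[0..1]='5' size=0x5=5, data at stream[3..8]='n50qi' -> body[0..5], body so far='n50qi'
Chunk 2: stream[10..11]='1' size=0x1=1, data at stream[13..14]='c' -> body[5..6], body so far='n50qic'
Chunk 3: stream[16..17]='6' size=0x6=6, data at stream[19..25]='nj72me' -> body[6..12], body so far='n50qicnj72me'
Chunk 4: stream[27..28]='3' size=0x3=3, data at stream[30..33]='k0l' -> body[12..15], body so far='n50qicnj72mek0l'
Chunk 5: stream[35..36]='0' size=0 (terminator). Final body='n50qicnj72mek0l' (15 bytes)

Answer: 5 1 6 3 0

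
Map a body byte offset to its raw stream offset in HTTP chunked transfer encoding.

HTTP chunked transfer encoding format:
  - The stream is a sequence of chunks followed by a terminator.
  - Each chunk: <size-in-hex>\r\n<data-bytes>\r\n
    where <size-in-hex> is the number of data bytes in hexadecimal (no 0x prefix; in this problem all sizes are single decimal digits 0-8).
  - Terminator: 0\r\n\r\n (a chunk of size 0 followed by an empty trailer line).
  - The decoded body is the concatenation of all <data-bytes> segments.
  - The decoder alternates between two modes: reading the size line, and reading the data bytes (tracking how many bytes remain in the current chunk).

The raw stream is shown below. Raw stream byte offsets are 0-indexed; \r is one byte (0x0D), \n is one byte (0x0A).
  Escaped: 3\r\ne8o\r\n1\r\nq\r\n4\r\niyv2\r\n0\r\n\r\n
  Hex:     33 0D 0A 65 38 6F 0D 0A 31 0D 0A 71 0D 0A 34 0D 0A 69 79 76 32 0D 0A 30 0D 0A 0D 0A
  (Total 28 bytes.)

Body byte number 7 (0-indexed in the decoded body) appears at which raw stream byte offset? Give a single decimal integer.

Answer: 20

Derivation:
Chunk 1: stream[0..1]='3' size=0x3=3, data at stream[3..6]='e8o' -> body[0..3], body so far='e8o'
Chunk 2: stream[8..9]='1' size=0x1=1, data at stream[11..12]='q' -> body[3..4], body so far='e8oq'
Chunk 3: stream[14..15]='4' size=0x4=4, data at stream[17..21]='iyv2' -> body[4..8], body so far='e8oqiyv2'
Chunk 4: stream[23..24]='0' size=0 (terminator). Final body='e8oqiyv2' (8 bytes)
Body byte 7 at stream offset 20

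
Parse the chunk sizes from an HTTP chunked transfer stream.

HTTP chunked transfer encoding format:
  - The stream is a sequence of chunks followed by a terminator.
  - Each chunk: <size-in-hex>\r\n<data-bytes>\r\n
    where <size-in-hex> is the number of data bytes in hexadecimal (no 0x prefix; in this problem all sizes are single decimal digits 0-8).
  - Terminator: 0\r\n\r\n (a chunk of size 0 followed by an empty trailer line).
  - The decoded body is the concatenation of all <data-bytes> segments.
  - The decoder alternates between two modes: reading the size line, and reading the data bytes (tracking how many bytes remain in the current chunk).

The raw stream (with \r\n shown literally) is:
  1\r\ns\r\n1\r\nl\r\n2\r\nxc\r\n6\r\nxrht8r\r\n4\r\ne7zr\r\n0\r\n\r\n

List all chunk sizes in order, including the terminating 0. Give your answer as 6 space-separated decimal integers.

Answer: 1 1 2 6 4 0

Derivation:
Chunk 1: stream[0..1]='1' size=0x1=1, data at stream[3..4]='s' -> body[0..1], body so far='s'
Chunk 2: stream[6..7]='1' size=0x1=1, data at stream[9..10]='l' -> body[1..2], body so far='sl'
Chunk 3: stream[12..13]='2' size=0x2=2, data at stream[15..17]='xc' -> body[2..4], body so far='slxc'
Chunk 4: stream[19..20]='6' size=0x6=6, data at stream[22..28]='xrht8r' -> body[4..10], body so far='slxcxrht8r'
Chunk 5: stream[30..31]='4' size=0x4=4, data at stream[33..37]='e7zr' -> body[10..14], body so far='slxcxrht8re7zr'
Chunk 6: stream[39..40]='0' size=0 (terminator). Final body='slxcxrht8re7zr' (14 bytes)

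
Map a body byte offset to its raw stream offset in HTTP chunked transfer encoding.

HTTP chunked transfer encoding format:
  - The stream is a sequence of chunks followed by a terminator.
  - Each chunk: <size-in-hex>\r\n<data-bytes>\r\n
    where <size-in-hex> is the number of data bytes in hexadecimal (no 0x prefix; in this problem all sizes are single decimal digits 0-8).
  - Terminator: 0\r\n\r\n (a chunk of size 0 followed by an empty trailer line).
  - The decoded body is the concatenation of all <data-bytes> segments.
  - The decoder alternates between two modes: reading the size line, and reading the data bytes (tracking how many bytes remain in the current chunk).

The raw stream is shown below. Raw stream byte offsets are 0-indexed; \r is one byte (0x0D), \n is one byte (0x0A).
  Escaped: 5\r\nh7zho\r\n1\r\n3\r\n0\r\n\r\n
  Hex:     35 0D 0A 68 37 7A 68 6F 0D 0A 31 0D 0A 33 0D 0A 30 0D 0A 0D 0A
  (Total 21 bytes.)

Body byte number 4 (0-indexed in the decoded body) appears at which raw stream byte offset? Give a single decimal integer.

Chunk 1: stream[0..1]='5' size=0x5=5, data at stream[3..8]='h7zho' -> body[0..5], body so far='h7zho'
Chunk 2: stream[10..11]='1' size=0x1=1, data at stream[13..14]='3' -> body[5..6], body so far='h7zho3'
Chunk 3: stream[16..17]='0' size=0 (terminator). Final body='h7zho3' (6 bytes)
Body byte 4 at stream offset 7

Answer: 7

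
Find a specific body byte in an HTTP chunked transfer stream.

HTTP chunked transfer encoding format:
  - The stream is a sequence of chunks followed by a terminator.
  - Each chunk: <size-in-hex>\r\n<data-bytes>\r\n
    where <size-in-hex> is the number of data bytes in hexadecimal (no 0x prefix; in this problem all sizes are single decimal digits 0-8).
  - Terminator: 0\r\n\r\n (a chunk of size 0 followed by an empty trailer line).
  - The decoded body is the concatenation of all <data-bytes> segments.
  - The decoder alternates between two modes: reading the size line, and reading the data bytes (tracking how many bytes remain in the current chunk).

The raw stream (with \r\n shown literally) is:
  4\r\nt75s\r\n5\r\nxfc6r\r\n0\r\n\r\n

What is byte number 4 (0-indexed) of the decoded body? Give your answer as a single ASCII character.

Chunk 1: stream[0..1]='4' size=0x4=4, data at stream[3..7]='t75s' -> body[0..4], body so far='t75s'
Chunk 2: stream[9..10]='5' size=0x5=5, data at stream[12..17]='xfc6r' -> body[4..9], body so far='t75sxfc6r'
Chunk 3: stream[19..20]='0' size=0 (terminator). Final body='t75sxfc6r' (9 bytes)
Body byte 4 = 'x'

Answer: x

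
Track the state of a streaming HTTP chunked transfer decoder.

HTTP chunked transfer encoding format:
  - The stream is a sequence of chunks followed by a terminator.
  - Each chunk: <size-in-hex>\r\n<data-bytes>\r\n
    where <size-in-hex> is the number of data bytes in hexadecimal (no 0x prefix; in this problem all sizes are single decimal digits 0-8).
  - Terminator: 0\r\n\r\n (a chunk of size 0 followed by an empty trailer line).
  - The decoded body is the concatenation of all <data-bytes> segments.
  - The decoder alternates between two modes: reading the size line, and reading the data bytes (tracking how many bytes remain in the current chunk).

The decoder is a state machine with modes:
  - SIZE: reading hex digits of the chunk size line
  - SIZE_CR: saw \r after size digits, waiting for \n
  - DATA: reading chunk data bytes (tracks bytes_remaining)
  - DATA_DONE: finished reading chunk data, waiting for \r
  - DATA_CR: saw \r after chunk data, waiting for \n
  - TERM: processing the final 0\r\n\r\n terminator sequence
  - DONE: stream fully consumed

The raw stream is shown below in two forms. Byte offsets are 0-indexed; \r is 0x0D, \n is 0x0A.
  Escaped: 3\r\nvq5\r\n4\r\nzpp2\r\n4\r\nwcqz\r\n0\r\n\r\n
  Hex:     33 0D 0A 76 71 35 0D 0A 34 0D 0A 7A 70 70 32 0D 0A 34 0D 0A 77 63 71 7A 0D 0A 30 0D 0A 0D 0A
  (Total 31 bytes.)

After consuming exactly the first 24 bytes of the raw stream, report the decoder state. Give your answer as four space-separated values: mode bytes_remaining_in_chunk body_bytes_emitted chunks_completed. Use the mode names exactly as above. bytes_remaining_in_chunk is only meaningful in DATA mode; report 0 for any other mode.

Answer: DATA_DONE 0 11 2

Derivation:
Byte 0 = '3': mode=SIZE remaining=0 emitted=0 chunks_done=0
Byte 1 = 0x0D: mode=SIZE_CR remaining=0 emitted=0 chunks_done=0
Byte 2 = 0x0A: mode=DATA remaining=3 emitted=0 chunks_done=0
Byte 3 = 'v': mode=DATA remaining=2 emitted=1 chunks_done=0
Byte 4 = 'q': mode=DATA remaining=1 emitted=2 chunks_done=0
Byte 5 = '5': mode=DATA_DONE remaining=0 emitted=3 chunks_done=0
Byte 6 = 0x0D: mode=DATA_CR remaining=0 emitted=3 chunks_done=0
Byte 7 = 0x0A: mode=SIZE remaining=0 emitted=3 chunks_done=1
Byte 8 = '4': mode=SIZE remaining=0 emitted=3 chunks_done=1
Byte 9 = 0x0D: mode=SIZE_CR remaining=0 emitted=3 chunks_done=1
Byte 10 = 0x0A: mode=DATA remaining=4 emitted=3 chunks_done=1
Byte 11 = 'z': mode=DATA remaining=3 emitted=4 chunks_done=1
Byte 12 = 'p': mode=DATA remaining=2 emitted=5 chunks_done=1
Byte 13 = 'p': mode=DATA remaining=1 emitted=6 chunks_done=1
Byte 14 = '2': mode=DATA_DONE remaining=0 emitted=7 chunks_done=1
Byte 15 = 0x0D: mode=DATA_CR remaining=0 emitted=7 chunks_done=1
Byte 16 = 0x0A: mode=SIZE remaining=0 emitted=7 chunks_done=2
Byte 17 = '4': mode=SIZE remaining=0 emitted=7 chunks_done=2
Byte 18 = 0x0D: mode=SIZE_CR remaining=0 emitted=7 chunks_done=2
Byte 19 = 0x0A: mode=DATA remaining=4 emitted=7 chunks_done=2
Byte 20 = 'w': mode=DATA remaining=3 emitted=8 chunks_done=2
Byte 21 = 'c': mode=DATA remaining=2 emitted=9 chunks_done=2
Byte 22 = 'q': mode=DATA remaining=1 emitted=10 chunks_done=2
Byte 23 = 'z': mode=DATA_DONE remaining=0 emitted=11 chunks_done=2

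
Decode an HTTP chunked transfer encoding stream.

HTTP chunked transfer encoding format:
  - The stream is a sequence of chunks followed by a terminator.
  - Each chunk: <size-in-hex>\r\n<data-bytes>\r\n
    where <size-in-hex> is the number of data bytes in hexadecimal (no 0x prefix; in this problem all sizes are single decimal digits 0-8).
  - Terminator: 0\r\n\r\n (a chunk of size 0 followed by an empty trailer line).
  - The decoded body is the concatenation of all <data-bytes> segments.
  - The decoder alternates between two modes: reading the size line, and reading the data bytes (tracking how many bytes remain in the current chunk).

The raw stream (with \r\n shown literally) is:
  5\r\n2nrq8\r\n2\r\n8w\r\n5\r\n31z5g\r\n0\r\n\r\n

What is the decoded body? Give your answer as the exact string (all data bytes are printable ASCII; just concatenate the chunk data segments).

Chunk 1: stream[0..1]='5' size=0x5=5, data at stream[3..8]='2nrq8' -> body[0..5], body so far='2nrq8'
Chunk 2: stream[10..11]='2' size=0x2=2, data at stream[13..15]='8w' -> body[5..7], body so far='2nrq88w'
Chunk 3: stream[17..18]='5' size=0x5=5, data at stream[20..25]='31z5g' -> body[7..12], body so far='2nrq88w31z5g'
Chunk 4: stream[27..28]='0' size=0 (terminator). Final body='2nrq88w31z5g' (12 bytes)

Answer: 2nrq88w31z5g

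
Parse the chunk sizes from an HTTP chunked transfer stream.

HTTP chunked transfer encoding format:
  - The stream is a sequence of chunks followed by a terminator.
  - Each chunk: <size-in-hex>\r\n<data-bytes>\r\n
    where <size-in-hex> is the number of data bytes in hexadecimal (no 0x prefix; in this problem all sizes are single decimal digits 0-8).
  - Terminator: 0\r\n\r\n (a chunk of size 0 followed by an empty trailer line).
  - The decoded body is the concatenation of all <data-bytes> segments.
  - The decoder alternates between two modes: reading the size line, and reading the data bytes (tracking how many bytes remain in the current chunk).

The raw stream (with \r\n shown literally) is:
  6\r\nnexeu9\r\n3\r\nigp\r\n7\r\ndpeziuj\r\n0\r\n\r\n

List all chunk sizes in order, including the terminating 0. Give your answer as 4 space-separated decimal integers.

Answer: 6 3 7 0

Derivation:
Chunk 1: stream[0..1]='6' size=0x6=6, data at stream[3..9]='nexeu9' -> body[0..6], body so far='nexeu9'
Chunk 2: stream[11..12]='3' size=0x3=3, data at stream[14..17]='igp' -> body[6..9], body so far='nexeu9igp'
Chunk 3: stream[19..20]='7' size=0x7=7, data at stream[22..29]='dpeziuj' -> body[9..16], body so far='nexeu9igpdpeziuj'
Chunk 4: stream[31..32]='0' size=0 (terminator). Final body='nexeu9igpdpeziuj' (16 bytes)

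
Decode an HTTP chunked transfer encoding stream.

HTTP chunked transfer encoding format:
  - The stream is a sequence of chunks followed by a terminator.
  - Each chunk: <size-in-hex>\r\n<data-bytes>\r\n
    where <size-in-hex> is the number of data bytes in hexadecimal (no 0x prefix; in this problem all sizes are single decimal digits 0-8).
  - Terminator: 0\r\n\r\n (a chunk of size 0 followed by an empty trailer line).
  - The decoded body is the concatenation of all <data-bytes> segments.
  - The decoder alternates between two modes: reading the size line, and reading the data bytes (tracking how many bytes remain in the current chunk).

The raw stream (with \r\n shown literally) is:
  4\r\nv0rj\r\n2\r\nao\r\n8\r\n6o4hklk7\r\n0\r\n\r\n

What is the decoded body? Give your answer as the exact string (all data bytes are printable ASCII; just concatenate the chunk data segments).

Chunk 1: stream[0..1]='4' size=0x4=4, data at stream[3..7]='v0rj' -> body[0..4], body so far='v0rj'
Chunk 2: stream[9..10]='2' size=0x2=2, data at stream[12..14]='ao' -> body[4..6], body so far='v0rjao'
Chunk 3: stream[16..17]='8' size=0x8=8, data at stream[19..27]='6o4hklk7' -> body[6..14], body so far='v0rjao6o4hklk7'
Chunk 4: stream[29..30]='0' size=0 (terminator). Final body='v0rjao6o4hklk7' (14 bytes)

Answer: v0rjao6o4hklk7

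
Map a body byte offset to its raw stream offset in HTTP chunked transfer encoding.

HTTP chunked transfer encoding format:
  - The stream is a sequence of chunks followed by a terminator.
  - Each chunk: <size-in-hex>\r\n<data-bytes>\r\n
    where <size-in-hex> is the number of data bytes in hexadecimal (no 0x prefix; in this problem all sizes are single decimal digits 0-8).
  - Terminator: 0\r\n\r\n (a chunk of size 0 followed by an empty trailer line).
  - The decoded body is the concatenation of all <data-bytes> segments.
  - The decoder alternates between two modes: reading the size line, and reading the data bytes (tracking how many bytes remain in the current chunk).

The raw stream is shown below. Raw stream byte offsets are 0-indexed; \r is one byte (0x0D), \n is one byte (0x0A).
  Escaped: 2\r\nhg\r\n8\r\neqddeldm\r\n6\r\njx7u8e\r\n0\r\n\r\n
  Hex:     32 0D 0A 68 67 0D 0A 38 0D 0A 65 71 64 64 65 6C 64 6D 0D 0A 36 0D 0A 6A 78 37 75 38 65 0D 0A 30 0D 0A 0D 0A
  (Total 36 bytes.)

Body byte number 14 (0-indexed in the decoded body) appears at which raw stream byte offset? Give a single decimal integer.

Answer: 27

Derivation:
Chunk 1: stream[0..1]='2' size=0x2=2, data at stream[3..5]='hg' -> body[0..2], body so far='hg'
Chunk 2: stream[7..8]='8' size=0x8=8, data at stream[10..18]='eqddeldm' -> body[2..10], body so far='hgeqddeldm'
Chunk 3: stream[20..21]='6' size=0x6=6, data at stream[23..29]='jx7u8e' -> body[10..16], body so far='hgeqddeldmjx7u8e'
Chunk 4: stream[31..32]='0' size=0 (terminator). Final body='hgeqddeldmjx7u8e' (16 bytes)
Body byte 14 at stream offset 27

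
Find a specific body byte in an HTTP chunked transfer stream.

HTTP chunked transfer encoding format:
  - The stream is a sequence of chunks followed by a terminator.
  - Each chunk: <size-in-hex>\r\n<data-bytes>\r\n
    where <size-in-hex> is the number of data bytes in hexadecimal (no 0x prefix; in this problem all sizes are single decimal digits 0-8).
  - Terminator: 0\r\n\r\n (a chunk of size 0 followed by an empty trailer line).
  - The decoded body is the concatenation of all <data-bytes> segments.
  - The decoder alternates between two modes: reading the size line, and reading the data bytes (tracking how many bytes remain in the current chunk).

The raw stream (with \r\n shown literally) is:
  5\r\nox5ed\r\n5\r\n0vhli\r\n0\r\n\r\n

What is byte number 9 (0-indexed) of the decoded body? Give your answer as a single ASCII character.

Answer: i

Derivation:
Chunk 1: stream[0..1]='5' size=0x5=5, data at stream[3..8]='ox5ed' -> body[0..5], body so far='ox5ed'
Chunk 2: stream[10..11]='5' size=0x5=5, data at stream[13..18]='0vhli' -> body[5..10], body so far='ox5ed0vhli'
Chunk 3: stream[20..21]='0' size=0 (terminator). Final body='ox5ed0vhli' (10 bytes)
Body byte 9 = 'i'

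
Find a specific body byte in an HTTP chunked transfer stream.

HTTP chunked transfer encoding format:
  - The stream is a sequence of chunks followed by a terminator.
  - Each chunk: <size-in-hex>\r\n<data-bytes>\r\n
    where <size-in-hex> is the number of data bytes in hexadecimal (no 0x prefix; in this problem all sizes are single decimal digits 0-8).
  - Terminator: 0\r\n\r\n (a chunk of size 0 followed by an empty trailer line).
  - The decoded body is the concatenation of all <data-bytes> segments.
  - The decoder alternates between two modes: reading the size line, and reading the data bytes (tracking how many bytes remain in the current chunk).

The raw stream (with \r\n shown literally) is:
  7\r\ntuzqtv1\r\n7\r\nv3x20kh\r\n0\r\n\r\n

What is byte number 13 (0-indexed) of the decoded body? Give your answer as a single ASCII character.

Answer: h

Derivation:
Chunk 1: stream[0..1]='7' size=0x7=7, data at stream[3..10]='tuzqtv1' -> body[0..7], body so far='tuzqtv1'
Chunk 2: stream[12..13]='7' size=0x7=7, data at stream[15..22]='v3x20kh' -> body[7..14], body so far='tuzqtv1v3x20kh'
Chunk 3: stream[24..25]='0' size=0 (terminator). Final body='tuzqtv1v3x20kh' (14 bytes)
Body byte 13 = 'h'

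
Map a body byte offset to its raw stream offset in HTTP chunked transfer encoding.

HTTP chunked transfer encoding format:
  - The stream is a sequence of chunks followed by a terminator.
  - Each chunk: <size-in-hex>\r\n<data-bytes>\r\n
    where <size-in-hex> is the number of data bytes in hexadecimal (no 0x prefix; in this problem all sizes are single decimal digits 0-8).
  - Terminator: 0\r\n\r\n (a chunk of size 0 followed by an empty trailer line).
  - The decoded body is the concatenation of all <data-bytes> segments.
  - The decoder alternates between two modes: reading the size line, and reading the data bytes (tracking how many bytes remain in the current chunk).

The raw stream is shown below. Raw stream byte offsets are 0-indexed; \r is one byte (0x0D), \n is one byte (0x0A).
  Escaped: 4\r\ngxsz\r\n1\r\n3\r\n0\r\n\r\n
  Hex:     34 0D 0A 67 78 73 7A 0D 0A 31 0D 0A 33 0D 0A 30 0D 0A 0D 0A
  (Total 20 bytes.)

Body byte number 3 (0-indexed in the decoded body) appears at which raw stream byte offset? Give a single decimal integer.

Chunk 1: stream[0..1]='4' size=0x4=4, data at stream[3..7]='gxsz' -> body[0..4], body so far='gxsz'
Chunk 2: stream[9..10]='1' size=0x1=1, data at stream[12..13]='3' -> body[4..5], body so far='gxsz3'
Chunk 3: stream[15..16]='0' size=0 (terminator). Final body='gxsz3' (5 bytes)
Body byte 3 at stream offset 6

Answer: 6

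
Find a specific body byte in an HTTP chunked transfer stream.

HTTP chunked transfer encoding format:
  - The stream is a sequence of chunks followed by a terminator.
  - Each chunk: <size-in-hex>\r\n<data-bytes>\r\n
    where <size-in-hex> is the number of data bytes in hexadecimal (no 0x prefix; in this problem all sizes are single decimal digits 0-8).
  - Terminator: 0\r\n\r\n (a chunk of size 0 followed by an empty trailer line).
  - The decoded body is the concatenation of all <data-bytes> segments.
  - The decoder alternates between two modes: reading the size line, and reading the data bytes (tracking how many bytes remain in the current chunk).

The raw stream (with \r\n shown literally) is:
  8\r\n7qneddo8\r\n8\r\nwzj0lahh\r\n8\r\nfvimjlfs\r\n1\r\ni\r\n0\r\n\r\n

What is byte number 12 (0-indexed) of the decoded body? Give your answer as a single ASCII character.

Chunk 1: stream[0..1]='8' size=0x8=8, data at stream[3..11]='7qneddo8' -> body[0..8], body so far='7qneddo8'
Chunk 2: stream[13..14]='8' size=0x8=8, data at stream[16..24]='wzj0lahh' -> body[8..16], body so far='7qneddo8wzj0lahh'
Chunk 3: stream[26..27]='8' size=0x8=8, data at stream[29..37]='fvimjlfs' -> body[16..24], body so far='7qneddo8wzj0lahhfvimjlfs'
Chunk 4: stream[39..40]='1' size=0x1=1, data at stream[42..43]='i' -> body[24..25], body so far='7qneddo8wzj0lahhfvimjlfsi'
Chunk 5: stream[45..46]='0' size=0 (terminator). Final body='7qneddo8wzj0lahhfvimjlfsi' (25 bytes)
Body byte 12 = 'l'

Answer: l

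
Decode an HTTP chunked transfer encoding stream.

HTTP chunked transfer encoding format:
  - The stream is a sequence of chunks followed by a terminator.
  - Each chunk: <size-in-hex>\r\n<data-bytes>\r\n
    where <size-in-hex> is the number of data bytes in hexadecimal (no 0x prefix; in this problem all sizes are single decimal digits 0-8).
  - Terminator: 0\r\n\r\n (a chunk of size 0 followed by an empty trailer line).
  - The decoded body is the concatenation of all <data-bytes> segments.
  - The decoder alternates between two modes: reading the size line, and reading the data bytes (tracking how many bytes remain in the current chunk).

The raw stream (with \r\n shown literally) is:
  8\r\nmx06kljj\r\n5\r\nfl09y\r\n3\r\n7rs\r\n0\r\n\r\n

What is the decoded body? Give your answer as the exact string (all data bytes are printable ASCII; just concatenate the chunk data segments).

Chunk 1: stream[0..1]='8' size=0x8=8, data at stream[3..11]='mx06kljj' -> body[0..8], body so far='mx06kljj'
Chunk 2: stream[13..14]='5' size=0x5=5, data at stream[16..21]='fl09y' -> body[8..13], body so far='mx06kljjfl09y'
Chunk 3: stream[23..24]='3' size=0x3=3, data at stream[26..29]='7rs' -> body[13..16], body so far='mx06kljjfl09y7rs'
Chunk 4: stream[31..32]='0' size=0 (terminator). Final body='mx06kljjfl09y7rs' (16 bytes)

Answer: mx06kljjfl09y7rs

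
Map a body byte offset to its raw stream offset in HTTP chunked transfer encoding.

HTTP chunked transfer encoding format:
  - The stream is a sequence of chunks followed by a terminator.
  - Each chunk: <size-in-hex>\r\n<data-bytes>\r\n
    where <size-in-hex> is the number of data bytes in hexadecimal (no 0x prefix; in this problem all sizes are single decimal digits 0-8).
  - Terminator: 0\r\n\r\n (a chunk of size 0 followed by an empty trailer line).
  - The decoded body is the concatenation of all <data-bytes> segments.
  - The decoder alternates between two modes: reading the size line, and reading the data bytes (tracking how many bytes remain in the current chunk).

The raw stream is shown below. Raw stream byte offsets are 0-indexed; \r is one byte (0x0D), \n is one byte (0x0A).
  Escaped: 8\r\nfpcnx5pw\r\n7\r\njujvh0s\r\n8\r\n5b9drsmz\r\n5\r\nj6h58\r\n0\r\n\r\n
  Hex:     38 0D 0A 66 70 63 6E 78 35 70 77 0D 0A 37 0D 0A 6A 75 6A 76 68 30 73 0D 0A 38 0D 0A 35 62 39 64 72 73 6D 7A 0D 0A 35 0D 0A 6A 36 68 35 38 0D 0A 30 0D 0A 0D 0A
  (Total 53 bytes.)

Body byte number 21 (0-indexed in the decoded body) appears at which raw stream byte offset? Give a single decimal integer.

Answer: 34

Derivation:
Chunk 1: stream[0..1]='8' size=0x8=8, data at stream[3..11]='fpcnx5pw' -> body[0..8], body so far='fpcnx5pw'
Chunk 2: stream[13..14]='7' size=0x7=7, data at stream[16..23]='jujvh0s' -> body[8..15], body so far='fpcnx5pwjujvh0s'
Chunk 3: stream[25..26]='8' size=0x8=8, data at stream[28..36]='5b9drsmz' -> body[15..23], body so far='fpcnx5pwjujvh0s5b9drsmz'
Chunk 4: stream[38..39]='5' size=0x5=5, data at stream[41..46]='j6h58' -> body[23..28], body so far='fpcnx5pwjujvh0s5b9drsmzj6h58'
Chunk 5: stream[48..49]='0' size=0 (terminator). Final body='fpcnx5pwjujvh0s5b9drsmzj6h58' (28 bytes)
Body byte 21 at stream offset 34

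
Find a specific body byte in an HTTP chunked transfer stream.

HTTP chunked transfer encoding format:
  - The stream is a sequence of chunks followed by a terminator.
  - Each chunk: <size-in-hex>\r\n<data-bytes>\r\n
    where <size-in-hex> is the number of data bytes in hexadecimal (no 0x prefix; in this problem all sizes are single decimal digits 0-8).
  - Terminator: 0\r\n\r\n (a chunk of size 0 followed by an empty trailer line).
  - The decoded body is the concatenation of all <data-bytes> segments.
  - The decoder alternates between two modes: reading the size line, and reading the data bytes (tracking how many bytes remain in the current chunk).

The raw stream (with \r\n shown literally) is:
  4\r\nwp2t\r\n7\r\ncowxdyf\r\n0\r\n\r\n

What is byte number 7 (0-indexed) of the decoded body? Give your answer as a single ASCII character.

Chunk 1: stream[0..1]='4' size=0x4=4, data at stream[3..7]='wp2t' -> body[0..4], body so far='wp2t'
Chunk 2: stream[9..10]='7' size=0x7=7, data at stream[12..19]='cowxdyf' -> body[4..11], body so far='wp2tcowxdyf'
Chunk 3: stream[21..22]='0' size=0 (terminator). Final body='wp2tcowxdyf' (11 bytes)
Body byte 7 = 'x'

Answer: x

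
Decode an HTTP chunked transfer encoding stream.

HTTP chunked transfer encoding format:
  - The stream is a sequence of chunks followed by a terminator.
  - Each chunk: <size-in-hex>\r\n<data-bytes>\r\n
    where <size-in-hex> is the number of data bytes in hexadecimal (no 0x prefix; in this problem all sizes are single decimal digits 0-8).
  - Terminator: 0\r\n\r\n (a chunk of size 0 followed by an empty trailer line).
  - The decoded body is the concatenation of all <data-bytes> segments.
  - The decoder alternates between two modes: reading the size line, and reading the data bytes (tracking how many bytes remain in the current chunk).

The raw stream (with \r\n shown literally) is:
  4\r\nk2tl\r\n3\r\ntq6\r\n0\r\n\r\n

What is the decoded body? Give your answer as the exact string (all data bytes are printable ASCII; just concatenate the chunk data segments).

Chunk 1: stream[0..1]='4' size=0x4=4, data at stream[3..7]='k2tl' -> body[0..4], body so far='k2tl'
Chunk 2: stream[9..10]='3' size=0x3=3, data at stream[12..15]='tq6' -> body[4..7], body so far='k2tltq6'
Chunk 3: stream[17..18]='0' size=0 (terminator). Final body='k2tltq6' (7 bytes)

Answer: k2tltq6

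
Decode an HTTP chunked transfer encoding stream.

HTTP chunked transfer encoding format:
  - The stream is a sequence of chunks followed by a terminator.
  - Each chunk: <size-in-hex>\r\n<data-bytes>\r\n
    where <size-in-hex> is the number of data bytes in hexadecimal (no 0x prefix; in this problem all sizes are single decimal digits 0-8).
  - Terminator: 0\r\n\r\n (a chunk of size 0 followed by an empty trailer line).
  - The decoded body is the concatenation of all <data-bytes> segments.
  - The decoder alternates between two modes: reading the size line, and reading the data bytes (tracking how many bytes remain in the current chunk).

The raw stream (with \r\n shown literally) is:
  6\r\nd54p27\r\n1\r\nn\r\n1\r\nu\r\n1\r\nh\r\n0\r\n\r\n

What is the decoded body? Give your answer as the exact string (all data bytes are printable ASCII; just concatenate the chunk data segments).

Answer: d54p27nuh

Derivation:
Chunk 1: stream[0..1]='6' size=0x6=6, data at stream[3..9]='d54p27' -> body[0..6], body so far='d54p27'
Chunk 2: stream[11..12]='1' size=0x1=1, data at stream[14..15]='n' -> body[6..7], body so far='d54p27n'
Chunk 3: stream[17..18]='1' size=0x1=1, data at stream[20..21]='u' -> body[7..8], body so far='d54p27nu'
Chunk 4: stream[23..24]='1' size=0x1=1, data at stream[26..27]='h' -> body[8..9], body so far='d54p27nuh'
Chunk 5: stream[29..30]='0' size=0 (terminator). Final body='d54p27nuh' (9 bytes)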